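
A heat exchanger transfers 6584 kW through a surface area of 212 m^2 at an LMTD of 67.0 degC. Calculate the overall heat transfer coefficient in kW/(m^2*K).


From Q = U*A*LMTD, U = Q / (A * LMTD)
U = 6584 / (212 * 67.0) = 6584 / 14204 = 0.4635

0.4635 kW/(m^2*K)


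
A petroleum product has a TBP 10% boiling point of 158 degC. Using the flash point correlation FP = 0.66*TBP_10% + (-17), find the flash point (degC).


FP = 0.66 * 158 + (-17) = 87.28

87.28 degC


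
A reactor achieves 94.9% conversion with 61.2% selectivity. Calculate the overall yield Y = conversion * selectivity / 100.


Overall yield = conversion (%) * selectivity (%) / 100
Conversion = 94.9%, Selectivity = 61.2%
Y = 94.9 * 61.2 / 100
= 58.0788 %

58.0788 %


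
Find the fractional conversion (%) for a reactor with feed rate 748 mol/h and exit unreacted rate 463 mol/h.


X = (F_in - F_out) / F_in * 100
Moles reacted = 748 - 463 = 285
X = 285 / 748 * 100
= 0.3810 * 100
= 38.10 %

38.10 %


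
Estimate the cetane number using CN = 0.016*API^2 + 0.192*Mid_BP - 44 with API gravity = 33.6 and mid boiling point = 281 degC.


CN = 0.016 * 33.6^2 + 0.192 * 281 - 44
CN = 18.06336 + 53.952 - 44 = 28.01536

28.01536


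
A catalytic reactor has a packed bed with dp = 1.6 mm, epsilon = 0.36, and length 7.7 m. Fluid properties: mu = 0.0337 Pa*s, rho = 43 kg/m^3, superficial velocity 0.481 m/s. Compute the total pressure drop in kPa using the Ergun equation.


dp = 1.6 mm = 0.0016 m
Viscous term = 150*0.0337*0.481*(1-0.36)^2 / (0.0016^2*0.36^3) = 8338320
Inertial term = 1.75*43*0.481^2*(1-0.36) / (0.0016*0.36^3) = 149262
dP/L = 8338320 + 149262 = 8487580 Pa/m
dP = 8487580 * 7.7 / 1000 = 65350 kPa

65350 kPa


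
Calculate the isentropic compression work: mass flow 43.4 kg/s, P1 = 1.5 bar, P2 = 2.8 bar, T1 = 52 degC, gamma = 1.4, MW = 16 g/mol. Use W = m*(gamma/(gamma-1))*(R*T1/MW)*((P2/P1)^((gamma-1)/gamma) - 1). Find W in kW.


Isentropic work: W = m*(gamma/(gamma-1))*(R*T1/MW)*((P2/P1)^((gamma-1)/gamma) - 1)
T1 = 52 + 273.15 = 325.15 K
Pressure ratio = 2.8 / 1.5 = 1.86667
Exponent = (1.4 - 1)/1.4 = 0.285714
(P2/P1)^exp - 1 = 1.86667^0.285714 - 1 = 0.19522
W = 43.4 * 1.4 / 0.4 * 8.314 * 325.15 / 16 * 0.19522 = 5010

5010 kW


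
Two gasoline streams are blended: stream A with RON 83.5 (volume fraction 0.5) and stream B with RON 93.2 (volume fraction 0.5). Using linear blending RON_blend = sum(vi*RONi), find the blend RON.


Linear blending: RON_blend = sum(vi * RONi)
Contribution 1: 0.5 * 83.5 = 41.75
Contribution 2: 0.5 * 93.2 = 46.6
RON_blend = 41.75 + 46.6 = 88.35

88.35


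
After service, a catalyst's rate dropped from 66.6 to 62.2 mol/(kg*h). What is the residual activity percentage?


Activity (%) = (rate_used / rate_fresh) * 100
rate_used = 62.2, rate_fresh = 66.6
= (62.2 / 66.6) * 100
= 0.9339 * 100 = 93.39

93.39 %


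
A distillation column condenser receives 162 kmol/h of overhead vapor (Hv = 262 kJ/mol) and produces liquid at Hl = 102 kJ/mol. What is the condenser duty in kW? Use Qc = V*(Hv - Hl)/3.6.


Qc = 162 * (262 - 102) / 3.6 = 162 * 160 / 3.6 = 7200

7200 kW


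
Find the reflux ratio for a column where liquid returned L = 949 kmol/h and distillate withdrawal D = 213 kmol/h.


Reflux ratio definition: R = L / D (liquid returned / distillate withdrawn)
L = 949 kmol/h, D = 213 kmol/h
R = 949 / 213 = 4.455

4.455


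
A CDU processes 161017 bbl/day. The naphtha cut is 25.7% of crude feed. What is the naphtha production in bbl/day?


Crude throughput = 161017 bbl/day
Fraction yield = 25.7%
yield = throughput * fraction / 100
yield = 161017 * 25.7 / 100 = 41381.369

41381.369 bbl/day


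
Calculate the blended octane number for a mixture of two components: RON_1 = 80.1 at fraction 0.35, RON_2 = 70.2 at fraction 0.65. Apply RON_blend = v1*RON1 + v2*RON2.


Linear blending: RON_blend = sum(vi * RONi)
Contribution 1: 0.35 * 80.1 = 28.035
Contribution 2: 0.65 * 70.2 = 45.63
RON_blend = 28.035 + 45.63 = 73.665

73.665


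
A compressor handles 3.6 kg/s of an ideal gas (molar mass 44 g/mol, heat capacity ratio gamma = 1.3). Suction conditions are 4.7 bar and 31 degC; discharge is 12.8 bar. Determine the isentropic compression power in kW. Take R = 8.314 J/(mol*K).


Isentropic work: W = m*(gamma/(gamma-1))*(R*T1/MW)*((P2/P1)^((gamma-1)/gamma) - 1)
T1 = 31 + 273.15 = 304.15 K
Pressure ratio = 12.8 / 4.7 = 2.7234
Exponent = (1.3 - 1)/1.3 = 0.230769
(P2/P1)^exp - 1 = 2.7234^0.230769 - 1 = 0.260115
W = 3.6 * 1.3 / 0.3 * 8.314 * 304.15 / 44 * 0.260115 = 233.2

233.2 kW


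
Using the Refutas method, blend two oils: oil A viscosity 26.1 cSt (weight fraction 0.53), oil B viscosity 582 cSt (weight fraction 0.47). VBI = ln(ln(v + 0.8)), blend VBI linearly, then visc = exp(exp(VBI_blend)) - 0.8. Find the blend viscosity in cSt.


Refutas method: VBN_i = 14.534*ln(ln(visc_i + 0.8)) + 10.975, blended linearly by mass fraction; since VBN is linear in VBI_i = ln(ln(visc_i + 0.8)) and the fractions sum to 1, blend VBI directly: visc = exp(exp(VBI_blend)) - 0.8
VBI_1 = ln(ln(26.1 + 0.8)) = 1.19153
VBI_2 = ln(ln(582 + 0.8)) = 1.85126
VBI_blend = 0.53 * 1.19153 + 0.47 * 1.85126 = 1.5016
visc_blend = exp(exp(1.5016)) - 0.8 = 88.22

88.22 cSt


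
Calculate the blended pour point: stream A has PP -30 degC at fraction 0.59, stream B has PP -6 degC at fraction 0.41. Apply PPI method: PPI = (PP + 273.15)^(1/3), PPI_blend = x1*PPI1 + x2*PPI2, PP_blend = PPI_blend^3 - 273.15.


PPI_1 = (-30 + 273.15)^(1/3) = 6.241535
PPI_2 = (-6 + 273.15)^(1/3) = 6.440482
PPI_blend = 0.59 * 6.241535 + 0.41 * 6.440482 = 6.323103
PP_blend = 6.323103^3 - 273.15 = 252.808 - 273.15 = -20.34

-20.34 degC


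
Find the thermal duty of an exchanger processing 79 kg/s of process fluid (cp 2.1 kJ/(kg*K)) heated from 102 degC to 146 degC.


Q = m_dot * cp * delta_T
delta_T = 146 - 102 = 44 K
Q = 79 * 2.1 * 44
= 165.9 * 44
= 7299.6 kW

7299.6 kW


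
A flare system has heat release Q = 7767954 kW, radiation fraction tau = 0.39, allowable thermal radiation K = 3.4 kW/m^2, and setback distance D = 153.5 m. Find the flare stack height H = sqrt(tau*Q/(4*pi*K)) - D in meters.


tau*Q/(4*pi*K) = 0.39 * 7767954 / (4 * pi * 3.4) = 70905.9
sqrt(70905.9) = 266.282
H = 266.282 - 153.5 = 112.8

112.8 m


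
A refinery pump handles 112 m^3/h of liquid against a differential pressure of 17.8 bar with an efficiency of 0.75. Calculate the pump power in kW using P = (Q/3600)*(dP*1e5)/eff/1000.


Q = 112 / 3600 = 0.0311111 m^3/s
P = 0.0311111 * (17.8 * 1e5) / 0.75 / 1000 = 73.84

73.84 kW


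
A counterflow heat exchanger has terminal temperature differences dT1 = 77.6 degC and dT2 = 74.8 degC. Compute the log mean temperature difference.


LMTD = (dT1 - dT2) / ln(dT1/dT2)
= (77.6 - 74.8) / ln(77.6 / 74.8) = 2.8 / 0.0367495 = 76.19

76.19 degC


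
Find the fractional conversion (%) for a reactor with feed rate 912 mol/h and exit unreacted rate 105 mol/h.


X = (F_in - F_out) / F_in * 100
Moles reacted = 912 - 105 = 807
X = 807 / 912 * 100
= 0.8849 * 100
= 88.49 %

88.49 %


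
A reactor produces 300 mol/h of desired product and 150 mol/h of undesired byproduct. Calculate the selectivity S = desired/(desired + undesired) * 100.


Selectivity = desired / (desired + undesired) * 100
Total products = 300 + 150 = 450 mol/h
S = 300 / 450 * 100
= 0.6667 * 100
= 66.67 %

66.67 %


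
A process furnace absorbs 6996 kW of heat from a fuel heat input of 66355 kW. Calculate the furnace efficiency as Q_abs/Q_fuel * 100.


Furnace efficiency = Q_absorbed / Q_fuel * 100
= 6996 / 66355 * 100 = 10.54

10.54 %


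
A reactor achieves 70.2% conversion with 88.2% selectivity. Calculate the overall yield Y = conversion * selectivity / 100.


Overall yield = conversion (%) * selectivity (%) / 100
Conversion = 70.2%, Selectivity = 88.2%
Y = 70.2 * 88.2 / 100
= 61.9164 %

61.9164 %


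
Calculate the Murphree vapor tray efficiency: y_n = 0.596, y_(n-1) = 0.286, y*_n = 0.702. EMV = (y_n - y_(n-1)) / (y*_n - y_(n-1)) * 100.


Murphree vapor efficiency: EMV = (y_n - y_(n-1)) / (y*_n - y_(n-1)) * 100
EMV = (0.596 - 0.286) / (0.702 - 0.286) * 100 = 0.31 / 0.416 * 100 = 74.52

74.52 %


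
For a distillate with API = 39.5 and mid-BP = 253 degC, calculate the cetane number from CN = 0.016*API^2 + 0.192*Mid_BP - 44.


CN = 0.016 * 39.5^2 + 0.192 * 253 - 44
CN = 24.964 + 48.576 - 44 = 29.54

29.54


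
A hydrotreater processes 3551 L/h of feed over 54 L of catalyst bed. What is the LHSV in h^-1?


LHSV = volumetric feed rate / catalyst volume
= 3551 L/h / 54 L
= 65.76 h^-1

65.76 h^-1


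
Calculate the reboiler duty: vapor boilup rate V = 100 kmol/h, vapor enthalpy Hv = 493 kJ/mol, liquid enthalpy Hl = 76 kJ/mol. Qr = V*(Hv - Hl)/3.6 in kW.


Qr = 100 * (493 - 76) / 3.6 = 100 * 417 / 3.6 = 11580

11580 kW


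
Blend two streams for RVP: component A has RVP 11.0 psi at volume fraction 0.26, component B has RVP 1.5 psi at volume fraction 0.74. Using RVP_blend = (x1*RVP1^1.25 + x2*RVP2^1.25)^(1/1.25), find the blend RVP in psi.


Chevron index: RVP_blend = (sum xi*RVPi^1.25)^(1/1.25)
RVP^1.25 terms: 0.26 * 11.0^1.25 + 0.74 * 1.5^1.25 = 6.43694
RVP_blend = 6.43694^(1/1.25) = 4.436

4.436 psi


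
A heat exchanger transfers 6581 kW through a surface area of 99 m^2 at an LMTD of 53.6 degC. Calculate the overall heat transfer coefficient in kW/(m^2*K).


From Q = U*A*LMTD, U = Q / (A * LMTD)
U = 6581 / (99 * 53.6) = 6581 / 5306.4 = 1.240

1.240 kW/(m^2*K)


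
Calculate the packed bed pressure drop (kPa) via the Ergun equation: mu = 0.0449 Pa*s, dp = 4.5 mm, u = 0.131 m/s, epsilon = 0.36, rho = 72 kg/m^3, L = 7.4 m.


dp = 4.5 mm = 0.0045 m
Viscous term = 150*0.0449*0.131*(1-0.36)^2 / (0.0045^2*0.36^3) = 382504
Inertial term = 1.75*72*0.131^2*(1-0.36) / (0.0045*0.36^3) = 6591.33
dP/L = 382504 + 6591.33 = 389095 Pa/m
dP = 389095 * 7.4 / 1000 = 2879 kPa

2879 kPa


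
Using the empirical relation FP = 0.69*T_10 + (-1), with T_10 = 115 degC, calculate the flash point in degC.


FP = 0.69 * 115 + (-1) = 78.35

78.35 degC


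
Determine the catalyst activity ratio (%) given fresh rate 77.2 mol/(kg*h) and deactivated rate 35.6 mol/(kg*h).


Activity (%) = (rate_used / rate_fresh) * 100
rate_used = 35.6, rate_fresh = 77.2
= (35.6 / 77.2) * 100
= 0.4611 * 100 = 46.11

46.11 %


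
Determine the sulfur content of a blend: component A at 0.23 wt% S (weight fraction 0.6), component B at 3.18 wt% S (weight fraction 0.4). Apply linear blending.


Linear sulfur blending: S_blend = x1*S1 + x2*S2
Contribution 1: 0.6 * 0.23 = 0.138 wt%
Contribution 2: 0.4 * 3.18 = 1.272 wt%
S_blend = 0.138 + 1.272 = 1.41

1.41 wt%


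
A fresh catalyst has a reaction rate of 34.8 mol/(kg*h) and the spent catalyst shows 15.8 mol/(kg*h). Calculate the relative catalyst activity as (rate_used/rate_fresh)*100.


Activity (%) = (rate_used / rate_fresh) * 100
rate_used = 15.8, rate_fresh = 34.8
= (15.8 / 34.8) * 100
= 0.4540 * 100 = 45.40

45.40 %


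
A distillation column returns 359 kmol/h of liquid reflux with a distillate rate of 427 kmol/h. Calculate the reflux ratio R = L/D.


Reflux ratio definition: R = L / D (liquid returned / distillate withdrawn)
L = 359 kmol/h, D = 427 kmol/h
R = 359 / 427 = 0.8407

0.8407


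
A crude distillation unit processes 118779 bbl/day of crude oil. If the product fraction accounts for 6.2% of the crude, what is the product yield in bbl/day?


Crude throughput = 118779 bbl/day
Fraction yield = 6.2%
yield = throughput * fraction / 100
yield = 118779 * 6.2 / 100 = 7364.298

7364.298 bbl/day


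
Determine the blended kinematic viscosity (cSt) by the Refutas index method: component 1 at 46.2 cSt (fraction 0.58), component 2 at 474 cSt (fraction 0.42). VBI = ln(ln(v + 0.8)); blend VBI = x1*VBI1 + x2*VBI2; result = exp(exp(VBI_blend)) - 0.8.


Refutas method: VBN_i = 14.534*ln(ln(visc_i + 0.8)) + 10.975, blended linearly by mass fraction; since VBN is linear in VBI_i = ln(ln(visc_i + 0.8)) and the fractions sum to 1, blend VBI directly: visc = exp(exp(VBI_blend)) - 0.8
VBI_1 = ln(ln(46.2 + 0.8)) = 1.34811
VBI_2 = ln(ln(474 + 0.8)) = 1.81855
VBI_blend = 0.58 * 1.34811 + 0.42 * 1.81855 = 1.54569
visc_blend = exp(exp(1.54569)) - 0.8 = 108.2

108.2 cSt


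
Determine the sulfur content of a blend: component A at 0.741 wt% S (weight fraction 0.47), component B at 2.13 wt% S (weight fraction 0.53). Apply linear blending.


Linear sulfur blending: S_blend = x1*S1 + x2*S2
Contribution 1: 0.47 * 0.741 = 0.34827 wt%
Contribution 2: 0.53 * 2.13 = 1.1289 wt%
S_blend = 0.34827 + 1.1289 = 1.47717

1.47717 wt%


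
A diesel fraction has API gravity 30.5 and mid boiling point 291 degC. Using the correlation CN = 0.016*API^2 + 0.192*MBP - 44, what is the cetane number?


CN = 0.016 * 30.5^2 + 0.192 * 291 - 44
CN = 14.884 + 55.872 - 44 = 26.756

26.756


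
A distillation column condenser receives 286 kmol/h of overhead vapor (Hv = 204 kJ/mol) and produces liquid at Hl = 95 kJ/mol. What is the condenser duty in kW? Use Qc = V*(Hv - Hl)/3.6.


Qc = 286 * (204 - 95) / 3.6 = 286 * 109 / 3.6 = 8659

8659 kW


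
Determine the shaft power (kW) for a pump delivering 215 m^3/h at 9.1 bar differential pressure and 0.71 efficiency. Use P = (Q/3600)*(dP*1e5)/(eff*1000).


Q = 215 / 3600 = 0.0597222 m^3/s
P = 0.0597222 * (9.1 * 1e5) / 0.71 / 1000 = 76.55

76.55 kW


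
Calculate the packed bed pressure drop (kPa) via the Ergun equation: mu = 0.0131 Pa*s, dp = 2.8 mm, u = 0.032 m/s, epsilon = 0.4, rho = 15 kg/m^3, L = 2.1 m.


dp = 2.8 mm = 0.0028 m
Viscous term = 150*0.0131*0.032*(1-0.4)^2 / (0.0028^2*0.4^3) = 45114.8
Inertial term = 1.75*15*0.032^2*(1-0.4) / (0.0028*0.4^3) = 90
dP/L = 45114.8 + 90 = 45204.8 Pa/m
dP = 45204.8 * 2.1 / 1000 = 94.93 kPa

94.93 kPa


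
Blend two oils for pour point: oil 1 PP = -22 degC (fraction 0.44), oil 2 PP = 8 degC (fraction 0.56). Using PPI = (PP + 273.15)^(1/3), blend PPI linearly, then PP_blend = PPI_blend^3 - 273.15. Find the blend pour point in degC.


PPI_1 = (-22 + 273.15)^(1/3) = 6.30925
PPI_2 = (8 + 273.15)^(1/3) = 6.551077
PPI_blend = 0.44 * 6.30925 + 0.56 * 6.551077 = 6.444673
PP_blend = 6.444673^3 - 273.15 = 267.6718 - 273.15 = -5.48

-5.48 degC


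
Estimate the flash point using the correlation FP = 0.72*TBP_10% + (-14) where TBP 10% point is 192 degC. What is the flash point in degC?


FP = 0.72 * 192 + (-14) = 124.24

124.24 degC


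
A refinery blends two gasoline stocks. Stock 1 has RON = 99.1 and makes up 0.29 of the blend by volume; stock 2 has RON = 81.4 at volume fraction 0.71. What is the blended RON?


Linear blending: RON_blend = sum(vi * RONi)
Contribution 1: 0.29 * 99.1 = 28.739
Contribution 2: 0.71 * 81.4 = 57.794
RON_blend = 28.739 + 57.794 = 86.533

86.533


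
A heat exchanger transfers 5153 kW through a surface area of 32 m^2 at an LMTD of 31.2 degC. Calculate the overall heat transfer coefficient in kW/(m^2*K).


From Q = U*A*LMTD, U = Q / (A * LMTD)
U = 5153 / (32 * 31.2) = 5153 / 998.4 = 5.161

5.161 kW/(m^2*K)


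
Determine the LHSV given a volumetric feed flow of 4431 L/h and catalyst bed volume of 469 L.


LHSV = volumetric feed rate / catalyst volume
= 4431 L/h / 469 L
= 9.448 h^-1

9.448 h^-1


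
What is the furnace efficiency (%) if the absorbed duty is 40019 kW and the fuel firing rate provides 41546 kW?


Furnace efficiency = Q_absorbed / Q_fuel * 100
= 40019 / 41546 * 100 = 96.32

96.32 %


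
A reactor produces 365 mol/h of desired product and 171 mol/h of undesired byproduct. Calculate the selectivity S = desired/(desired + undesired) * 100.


Selectivity = desired / (desired + undesired) * 100
Total products = 365 + 171 = 536 mol/h
S = 365 / 536 * 100
= 0.6810 * 100
= 68.10 %

68.10 %


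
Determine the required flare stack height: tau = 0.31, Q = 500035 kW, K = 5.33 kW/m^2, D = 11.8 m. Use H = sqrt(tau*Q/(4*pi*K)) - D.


tau*Q/(4*pi*K) = 0.31 * 500035 / (4 * pi * 5.33) = 2314.33
sqrt(2314.33) = 48.1075
H = 48.1075 - 11.8 = 36.31

36.31 m


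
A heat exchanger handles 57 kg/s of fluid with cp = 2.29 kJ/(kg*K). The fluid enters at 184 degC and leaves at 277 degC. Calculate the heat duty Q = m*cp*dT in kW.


Q = m_dot * cp * delta_T
delta_T = 277 - 184 = 93 K
Q = 57 * 2.29 * 93
= 130.53 * 93
= 12139.29 kW

12139.29 kW


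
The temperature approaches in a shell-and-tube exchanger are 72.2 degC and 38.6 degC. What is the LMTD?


LMTD = (dT1 - dT2) / ln(dT1/dT2)
= (72.2 - 38.6) / ln(72.2 / 38.6) = 33.6 / 0.626188 = 53.66

53.66 degC


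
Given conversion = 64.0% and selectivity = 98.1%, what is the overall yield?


Overall yield = conversion (%) * selectivity (%) / 100
Conversion = 64.0%, Selectivity = 98.1%
Y = 64.0 * 98.1 / 100
= 62.784 %

62.784 %


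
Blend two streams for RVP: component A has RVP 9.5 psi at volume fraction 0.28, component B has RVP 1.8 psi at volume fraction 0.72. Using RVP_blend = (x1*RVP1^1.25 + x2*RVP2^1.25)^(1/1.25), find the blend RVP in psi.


Chevron index: RVP_blend = (sum xi*RVPi^1.25)^(1/1.25)
RVP^1.25 terms: 0.28 * 9.5^1.25 + 0.72 * 1.8^1.25 = 6.1711
RVP_blend = 6.1711^(1/1.25) = 4.288

4.288 psi


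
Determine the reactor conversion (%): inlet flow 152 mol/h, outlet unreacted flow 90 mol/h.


X = (F_in - F_out) / F_in * 100
Moles reacted = 152 - 90 = 62
X = 62 / 152 * 100
= 0.4079 * 100
= 40.79 %

40.79 %


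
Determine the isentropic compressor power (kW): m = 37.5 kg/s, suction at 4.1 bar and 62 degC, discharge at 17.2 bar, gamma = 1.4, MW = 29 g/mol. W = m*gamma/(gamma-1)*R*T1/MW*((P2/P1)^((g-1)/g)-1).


Isentropic work: W = m*(gamma/(gamma-1))*(R*T1/MW)*((P2/P1)^((gamma-1)/gamma) - 1)
T1 = 62 + 273.15 = 335.15 K
Pressure ratio = 17.2 / 4.1 = 4.19512
Exponent = (1.4 - 1)/1.4 = 0.285714
(P2/P1)^exp - 1 = 4.19512^0.285714 - 1 = 0.506353
W = 37.5 * 1.4 / 0.4 * 8.314 * 335.15 / 29 * 0.506353 = 6386

6386 kW


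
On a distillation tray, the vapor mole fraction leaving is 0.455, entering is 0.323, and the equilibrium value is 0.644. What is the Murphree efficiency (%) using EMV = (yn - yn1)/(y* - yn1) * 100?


Murphree vapor efficiency: EMV = (y_n - y_(n-1)) / (y*_n - y_(n-1)) * 100
EMV = (0.455 - 0.323) / (0.644 - 0.323) * 100 = 0.132 / 0.321 * 100 = 41.12

41.12 %


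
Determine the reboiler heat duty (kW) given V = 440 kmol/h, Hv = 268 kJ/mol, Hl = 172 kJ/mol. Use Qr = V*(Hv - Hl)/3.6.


Qr = 440 * (268 - 172) / 3.6 = 440 * 96 / 3.6 = 11730

11730 kW


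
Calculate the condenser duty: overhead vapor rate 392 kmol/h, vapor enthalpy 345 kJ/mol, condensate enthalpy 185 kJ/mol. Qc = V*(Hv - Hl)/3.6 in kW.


Qc = 392 * (345 - 185) / 3.6 = 392 * 160 / 3.6 = 17420

17420 kW


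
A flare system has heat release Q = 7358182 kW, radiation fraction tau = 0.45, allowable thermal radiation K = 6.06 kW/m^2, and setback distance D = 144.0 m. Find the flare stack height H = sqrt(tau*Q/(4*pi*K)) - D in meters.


tau*Q/(4*pi*K) = 0.45 * 7358182 / (4 * pi * 6.06) = 43481.1
sqrt(43481.1) = 208.521
H = 208.521 - 144.0 = 64.52

64.52 m


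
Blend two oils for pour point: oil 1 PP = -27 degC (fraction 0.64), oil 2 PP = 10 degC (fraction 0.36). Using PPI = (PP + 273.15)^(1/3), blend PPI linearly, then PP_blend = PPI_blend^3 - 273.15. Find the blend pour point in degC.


PPI_1 = (-27 + 273.15)^(1/3) = 6.2671
PPI_2 = (10 + 273.15)^(1/3) = 6.566574
PPI_blend = 0.64 * 6.2671 + 0.36 * 6.566574 = 6.374911
PP_blend = 6.374911^3 - 273.15 = 259.0731 - 273.15 = -14.08

-14.08 degC


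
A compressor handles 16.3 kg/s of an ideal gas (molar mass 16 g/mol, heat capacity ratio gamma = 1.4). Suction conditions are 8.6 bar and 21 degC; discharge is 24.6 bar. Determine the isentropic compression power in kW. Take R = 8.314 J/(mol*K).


Isentropic work: W = m*(gamma/(gamma-1))*(R*T1/MW)*((P2/P1)^((gamma-1)/gamma) - 1)
T1 = 21 + 273.15 = 294.15 K
Pressure ratio = 24.6 / 8.6 = 2.86047
Exponent = (1.4 - 1)/1.4 = 0.285714
(P2/P1)^exp - 1 = 2.86047^0.285714 - 1 = 0.350239
W = 16.3 * 1.4 / 0.4 * 8.314 * 294.15 / 16 * 0.350239 = 3054

3054 kW


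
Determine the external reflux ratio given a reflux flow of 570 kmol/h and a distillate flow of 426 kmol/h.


Reflux ratio definition: R = L / D (liquid returned / distillate withdrawn)
L = 570 kmol/h, D = 426 kmol/h
R = 570 / 426 = 1.338

1.338


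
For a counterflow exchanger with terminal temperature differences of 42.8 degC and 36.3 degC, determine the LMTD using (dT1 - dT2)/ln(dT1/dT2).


LMTD = (dT1 - dT2) / ln(dT1/dT2)
= (42.8 - 36.3) / ln(42.8 / 36.3) = 6.5 / 0.16472 = 39.46

39.46 degC


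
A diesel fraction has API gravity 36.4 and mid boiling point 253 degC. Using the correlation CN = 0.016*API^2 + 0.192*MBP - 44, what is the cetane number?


CN = 0.016 * 36.4^2 + 0.192 * 253 - 44
CN = 21.19936 + 48.576 - 44 = 25.77536

25.77536


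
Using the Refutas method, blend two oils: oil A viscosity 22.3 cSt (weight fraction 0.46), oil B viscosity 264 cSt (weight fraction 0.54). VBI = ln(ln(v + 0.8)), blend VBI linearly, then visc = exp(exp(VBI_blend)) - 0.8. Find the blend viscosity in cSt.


Refutas method: VBN_i = 14.534*ln(ln(visc_i + 0.8)) + 10.975, blended linearly by mass fraction; since VBN is linear in VBI_i = ln(ln(visc_i + 0.8)) and the fractions sum to 1, blend VBI directly: visc = exp(exp(VBI_blend)) - 0.8
VBI_1 = ln(ln(22.3 + 0.8)) = 1.14417
VBI_2 = ln(ln(264 + 0.8)) = 1.71901
VBI_blend = 0.46 * 1.14417 + 0.54 * 1.71901 = 1.45458
visc_blend = exp(exp(1.45458)) - 0.8 = 71.63

71.63 cSt


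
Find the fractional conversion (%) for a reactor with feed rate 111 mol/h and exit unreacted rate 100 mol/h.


X = (F_in - F_out) / F_in * 100
Moles reacted = 111 - 100 = 11
X = 11 / 111 * 100
= 0.09910 * 100
= 9.910 %

9.910 %


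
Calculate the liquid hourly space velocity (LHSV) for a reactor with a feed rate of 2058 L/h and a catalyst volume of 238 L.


LHSV = volumetric feed rate / catalyst volume
= 2058 L/h / 238 L
= 8.647 h^-1

8.647 h^-1


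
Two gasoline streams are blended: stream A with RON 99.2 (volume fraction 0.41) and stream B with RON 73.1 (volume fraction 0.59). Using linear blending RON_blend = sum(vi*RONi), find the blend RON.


Linear blending: RON_blend = sum(vi * RONi)
Contribution 1: 0.41 * 99.2 = 40.672
Contribution 2: 0.59 * 73.1 = 43.129
RON_blend = 40.672 + 43.129 = 83.801

83.801


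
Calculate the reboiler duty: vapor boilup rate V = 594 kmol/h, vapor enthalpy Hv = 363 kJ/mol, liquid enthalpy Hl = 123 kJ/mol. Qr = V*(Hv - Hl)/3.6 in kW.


Qr = 594 * (363 - 123) / 3.6 = 594 * 240 / 3.6 = 39600

39600 kW


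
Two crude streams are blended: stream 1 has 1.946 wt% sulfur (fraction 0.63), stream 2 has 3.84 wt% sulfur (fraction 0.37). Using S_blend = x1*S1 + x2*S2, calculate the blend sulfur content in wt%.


Linear sulfur blending: S_blend = x1*S1 + x2*S2
Contribution 1: 0.63 * 1.946 = 1.22598 wt%
Contribution 2: 0.37 * 3.84 = 1.4208 wt%
S_blend = 1.22598 + 1.4208 = 2.64678

2.64678 wt%


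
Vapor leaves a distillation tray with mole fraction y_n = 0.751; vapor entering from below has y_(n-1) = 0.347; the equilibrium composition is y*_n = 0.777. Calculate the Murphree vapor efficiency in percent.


Murphree vapor efficiency: EMV = (y_n - y_(n-1)) / (y*_n - y_(n-1)) * 100
EMV = (0.751 - 0.347) / (0.777 - 0.347) * 100 = 0.404 / 0.43 * 100 = 93.95

93.95 %


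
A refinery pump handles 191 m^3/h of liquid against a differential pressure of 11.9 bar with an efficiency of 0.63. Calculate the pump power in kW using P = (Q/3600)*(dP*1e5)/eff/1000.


Q = 191 / 3600 = 0.0530556 m^3/s
P = 0.0530556 * (11.9 * 1e5) / 0.63 / 1000 = 100.2

100.2 kW


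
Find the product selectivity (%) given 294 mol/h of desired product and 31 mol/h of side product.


Selectivity = desired / (desired + undesired) * 100
Total products = 294 + 31 = 325 mol/h
S = 294 / 325 * 100
= 0.9046 * 100
= 90.46 %

90.46 %


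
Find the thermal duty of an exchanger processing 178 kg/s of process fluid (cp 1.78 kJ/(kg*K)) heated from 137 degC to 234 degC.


Q = m_dot * cp * delta_T
delta_T = 234 - 137 = 97 K
Q = 178 * 1.78 * 97
= 316.84 * 97
= 30733.48 kW

30733.48 kW


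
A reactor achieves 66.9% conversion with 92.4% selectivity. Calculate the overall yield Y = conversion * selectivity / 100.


Overall yield = conversion (%) * selectivity (%) / 100
Conversion = 66.9%, Selectivity = 92.4%
Y = 66.9 * 92.4 / 100
= 61.8156 %

61.8156 %


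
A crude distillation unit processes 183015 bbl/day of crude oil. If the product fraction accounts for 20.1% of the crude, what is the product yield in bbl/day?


Crude throughput = 183015 bbl/day
Fraction yield = 20.1%
yield = throughput * fraction / 100
yield = 183015 * 20.1 / 100 = 36786.015

36786.015 bbl/day


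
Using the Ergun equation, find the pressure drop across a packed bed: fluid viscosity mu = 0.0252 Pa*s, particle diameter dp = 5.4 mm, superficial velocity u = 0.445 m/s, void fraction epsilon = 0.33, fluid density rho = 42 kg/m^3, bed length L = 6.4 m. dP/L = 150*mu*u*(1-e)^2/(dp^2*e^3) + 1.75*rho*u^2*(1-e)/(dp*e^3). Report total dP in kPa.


dp = 5.4 mm = 0.0054 m
Viscous term = 150*0.0252*0.445*(1-0.33)^2 / (0.0054^2*0.33^3) = 720563
Inertial term = 1.75*42*0.445^2*(1-0.33) / (0.0054*0.33^3) = 50251.2
dP/L = 720563 + 50251.2 = 770814 Pa/m
dP = 770814 * 6.4 / 1000 = 4933 kPa

4933 kPa


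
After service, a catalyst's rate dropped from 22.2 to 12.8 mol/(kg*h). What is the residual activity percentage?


Activity (%) = (rate_used / rate_fresh) * 100
rate_used = 12.8, rate_fresh = 22.2
= (12.8 / 22.2) * 100
= 0.5766 * 100 = 57.66

57.66 %


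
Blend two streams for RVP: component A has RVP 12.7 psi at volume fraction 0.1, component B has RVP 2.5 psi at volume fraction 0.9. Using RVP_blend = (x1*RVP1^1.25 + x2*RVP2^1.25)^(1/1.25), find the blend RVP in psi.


Chevron index: RVP_blend = (sum xi*RVPi^1.25)^(1/1.25)
RVP^1.25 terms: 0.1 * 12.7^1.25 + 0.9 * 2.5^1.25 = 5.2267
RVP_blend = 5.2267^(1/1.25) = 3.755

3.755 psi


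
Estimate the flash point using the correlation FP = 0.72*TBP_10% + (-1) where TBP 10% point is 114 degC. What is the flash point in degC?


FP = 0.72 * 114 + (-1) = 81.08

81.08 degC


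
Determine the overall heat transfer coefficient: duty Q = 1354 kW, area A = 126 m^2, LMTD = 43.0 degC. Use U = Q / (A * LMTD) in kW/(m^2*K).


From Q = U*A*LMTD, U = Q / (A * LMTD)
U = 1354 / (126 * 43.0) = 1354 / 5418 = 0.2499

0.2499 kW/(m^2*K)


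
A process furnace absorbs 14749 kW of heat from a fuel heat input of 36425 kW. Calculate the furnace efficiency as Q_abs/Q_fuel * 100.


Furnace efficiency = Q_absorbed / Q_fuel * 100
= 14749 / 36425 * 100 = 40.49

40.49 %


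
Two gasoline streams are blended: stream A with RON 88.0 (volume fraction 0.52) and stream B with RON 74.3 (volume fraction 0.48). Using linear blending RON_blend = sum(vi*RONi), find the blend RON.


Linear blending: RON_blend = sum(vi * RONi)
Contribution 1: 0.52 * 88.0 = 45.76
Contribution 2: 0.48 * 74.3 = 35.664
RON_blend = 45.76 + 35.664 = 81.424

81.424


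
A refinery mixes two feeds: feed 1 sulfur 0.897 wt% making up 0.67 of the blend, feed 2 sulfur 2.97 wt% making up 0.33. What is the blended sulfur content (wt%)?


Linear sulfur blending: S_blend = x1*S1 + x2*S2
Contribution 1: 0.67 * 0.897 = 0.60099 wt%
Contribution 2: 0.33 * 2.97 = 0.9801 wt%
S_blend = 0.60099 + 0.9801 = 1.58109

1.58109 wt%


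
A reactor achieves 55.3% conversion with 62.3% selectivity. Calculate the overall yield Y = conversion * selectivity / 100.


Overall yield = conversion (%) * selectivity (%) / 100
Conversion = 55.3%, Selectivity = 62.3%
Y = 55.3 * 62.3 / 100
= 34.4519 %

34.4519 %


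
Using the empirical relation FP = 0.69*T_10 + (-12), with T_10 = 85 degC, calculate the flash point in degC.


FP = 0.69 * 85 + (-12) = 46.65

46.65 degC


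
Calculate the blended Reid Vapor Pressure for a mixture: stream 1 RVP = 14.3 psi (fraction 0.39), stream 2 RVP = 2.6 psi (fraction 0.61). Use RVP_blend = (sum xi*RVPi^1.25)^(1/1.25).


Chevron index: RVP_blend = (sum xi*RVPi^1.25)^(1/1.25)
RVP^1.25 terms: 0.39 * 14.3^1.25 + 0.61 * 2.6^1.25 = 12.8591
RVP_blend = 12.8591^(1/1.25) = 7.716

7.716 psi


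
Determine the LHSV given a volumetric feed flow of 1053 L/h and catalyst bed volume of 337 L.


LHSV = volumetric feed rate / catalyst volume
= 1053 L/h / 337 L
= 3.125 h^-1

3.125 h^-1


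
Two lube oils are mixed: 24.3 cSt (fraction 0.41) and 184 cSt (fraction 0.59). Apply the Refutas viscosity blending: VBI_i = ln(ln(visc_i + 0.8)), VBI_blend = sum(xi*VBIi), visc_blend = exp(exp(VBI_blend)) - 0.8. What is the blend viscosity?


Refutas method: VBN_i = 14.534*ln(ln(visc_i + 0.8)) + 10.975, blended linearly by mass fraction; since VBN is linear in VBI_i = ln(ln(visc_i + 0.8)) and the fractions sum to 1, blend VBI directly: visc = exp(exp(VBI_blend)) - 0.8
VBI_1 = ln(ln(24.3 + 0.8)) = 1.17027
VBI_2 = ln(ln(184 + 0.8)) = 1.65236
VBI_blend = 0.41 * 1.17027 + 0.59 * 1.65236 = 1.4547
visc_blend = exp(exp(1.4547)) - 0.8 = 71.67

71.67 cSt


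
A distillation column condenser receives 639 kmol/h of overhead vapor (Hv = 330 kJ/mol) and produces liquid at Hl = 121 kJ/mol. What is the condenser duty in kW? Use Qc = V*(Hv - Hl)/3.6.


Qc = 639 * (330 - 121) / 3.6 = 639 * 209 / 3.6 = 37100

37100 kW


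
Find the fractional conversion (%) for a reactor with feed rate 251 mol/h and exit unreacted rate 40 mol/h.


X = (F_in - F_out) / F_in * 100
Moles reacted = 251 - 40 = 211
X = 211 / 251 * 100
= 0.8406 * 100
= 84.06 %

84.06 %


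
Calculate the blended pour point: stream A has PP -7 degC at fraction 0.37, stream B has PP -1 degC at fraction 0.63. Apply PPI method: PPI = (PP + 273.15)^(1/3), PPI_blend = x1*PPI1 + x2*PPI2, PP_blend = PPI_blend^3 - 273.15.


PPI_1 = (-7 + 273.15)^(1/3) = 6.432436
PPI_2 = (-1 + 273.15)^(1/3) = 6.480414
PPI_blend = 0.37 * 6.432436 + 0.63 * 6.480414 = 6.462662
PP_blend = 6.462662^3 - 273.15 = 269.9195 - 273.15 = -3.23

-3.23 degC


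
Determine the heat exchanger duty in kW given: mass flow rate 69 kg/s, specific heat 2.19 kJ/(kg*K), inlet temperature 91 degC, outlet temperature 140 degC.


Q = m_dot * cp * delta_T
delta_T = 140 - 91 = 49 K
Q = 69 * 2.19 * 49
= 151.11 * 49
= 7404.39 kW

7404.39 kW


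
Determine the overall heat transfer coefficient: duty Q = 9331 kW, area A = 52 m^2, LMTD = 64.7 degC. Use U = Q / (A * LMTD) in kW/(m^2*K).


From Q = U*A*LMTD, U = Q / (A * LMTD)
U = 9331 / (52 * 64.7) = 9331 / 3364.4 = 2.773

2.773 kW/(m^2*K)


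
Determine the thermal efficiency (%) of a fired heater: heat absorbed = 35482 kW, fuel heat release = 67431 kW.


Furnace efficiency = Q_absorbed / Q_fuel * 100
= 35482 / 67431 * 100 = 52.62

52.62 %


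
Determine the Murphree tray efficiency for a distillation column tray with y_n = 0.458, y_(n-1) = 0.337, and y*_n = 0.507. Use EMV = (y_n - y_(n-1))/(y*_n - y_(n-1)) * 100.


Murphree vapor efficiency: EMV = (y_n - y_(n-1)) / (y*_n - y_(n-1)) * 100
EMV = (0.458 - 0.337) / (0.507 - 0.337) * 100 = 0.121 / 0.17 * 100 = 71.18

71.18 %


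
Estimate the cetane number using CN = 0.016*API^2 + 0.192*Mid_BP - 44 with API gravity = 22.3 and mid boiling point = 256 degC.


CN = 0.016 * 22.3^2 + 0.192 * 256 - 44
CN = 7.95664 + 49.152 - 44 = 13.10864

13.10864


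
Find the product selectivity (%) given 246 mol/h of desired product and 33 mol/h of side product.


Selectivity = desired / (desired + undesired) * 100
Total products = 246 + 33 = 279 mol/h
S = 246 / 279 * 100
= 0.8817 * 100
= 88.17 %

88.17 %


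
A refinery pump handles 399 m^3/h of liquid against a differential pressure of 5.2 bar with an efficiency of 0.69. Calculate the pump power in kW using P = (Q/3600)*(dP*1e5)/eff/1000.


Q = 399 / 3600 = 0.110833 m^3/s
P = 0.110833 * (5.2 * 1e5) / 0.69 / 1000 = 83.53

83.53 kW


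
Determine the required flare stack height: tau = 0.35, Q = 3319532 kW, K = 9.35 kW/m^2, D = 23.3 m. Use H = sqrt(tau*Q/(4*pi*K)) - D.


tau*Q/(4*pi*K) = 0.35 * 3319532 / (4 * pi * 9.35) = 9888.34
sqrt(9888.34) = 99.4401
H = 99.4401 - 23.3 = 76.14

76.14 m


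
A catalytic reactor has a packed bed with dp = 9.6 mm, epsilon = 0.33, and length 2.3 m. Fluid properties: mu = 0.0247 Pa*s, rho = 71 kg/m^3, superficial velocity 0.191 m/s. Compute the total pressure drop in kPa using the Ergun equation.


dp = 9.6 mm = 0.0096 m
Viscous term = 150*0.0247*0.191*(1-0.33)^2 / (0.0096^2*0.33^3) = 95915.1
Inertial term = 1.75*71*0.191^2*(1-0.33) / (0.0096*0.33^3) = 8802.88
dP/L = 95915.1 + 8802.88 = 104718 Pa/m
dP = 104718 * 2.3 / 1000 = 240.9 kPa

240.9 kPa


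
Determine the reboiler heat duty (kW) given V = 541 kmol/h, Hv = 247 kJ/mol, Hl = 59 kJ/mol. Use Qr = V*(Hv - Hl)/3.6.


Qr = 541 * (247 - 59) / 3.6 = 541 * 188 / 3.6 = 28250

28250 kW


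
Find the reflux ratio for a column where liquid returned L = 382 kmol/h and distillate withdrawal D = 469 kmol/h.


Reflux ratio definition: R = L / D (liquid returned / distillate withdrawn)
L = 382 kmol/h, D = 469 kmol/h
R = 382 / 469 = 0.8145

0.8145


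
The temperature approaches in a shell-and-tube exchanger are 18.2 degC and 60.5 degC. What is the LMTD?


LMTD = (dT1 - dT2) / ln(dT1/dT2)
= (18.2 - 60.5) / ln(18.2 / 60.5) = -42.3 / -1.20122 = 35.21

35.21 degC


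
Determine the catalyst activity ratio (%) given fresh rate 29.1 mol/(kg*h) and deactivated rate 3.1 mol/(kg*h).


Activity (%) = (rate_used / rate_fresh) * 100
rate_used = 3.1, rate_fresh = 29.1
= (3.1 / 29.1) * 100
= 0.1065 * 100 = 10.65

10.65 %


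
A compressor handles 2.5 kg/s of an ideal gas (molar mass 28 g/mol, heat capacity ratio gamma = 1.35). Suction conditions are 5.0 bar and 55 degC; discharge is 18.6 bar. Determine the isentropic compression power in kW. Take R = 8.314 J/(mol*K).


Isentropic work: W = m*(gamma/(gamma-1))*(R*T1/MW)*((P2/P1)^((gamma-1)/gamma) - 1)
T1 = 55 + 273.15 = 328.15 K
Pressure ratio = 18.6 / 5.0 = 3.72
Exponent = (1.35 - 1)/1.35 = 0.259259
(P2/P1)^exp - 1 = 3.72^0.259259 - 1 = 0.405783
W = 2.5 * 1.35 / 0.35 * 8.314 * 328.15 / 28 * 0.405783 = 381.3

381.3 kW


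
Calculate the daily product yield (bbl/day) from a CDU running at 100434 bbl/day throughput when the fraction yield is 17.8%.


Crude throughput = 100434 bbl/day
Fraction yield = 17.8%
yield = throughput * fraction / 100
yield = 100434 * 17.8 / 100 = 17877.252

17877.252 bbl/day


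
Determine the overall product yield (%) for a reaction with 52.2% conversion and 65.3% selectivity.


Overall yield = conversion (%) * selectivity (%) / 100
Conversion = 52.2%, Selectivity = 65.3%
Y = 52.2 * 65.3 / 100
= 34.0866 %

34.0866 %


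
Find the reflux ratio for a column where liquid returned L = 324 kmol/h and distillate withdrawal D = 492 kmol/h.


Reflux ratio definition: R = L / D (liquid returned / distillate withdrawn)
L = 324 kmol/h, D = 492 kmol/h
R = 324 / 492 = 0.6585

0.6585


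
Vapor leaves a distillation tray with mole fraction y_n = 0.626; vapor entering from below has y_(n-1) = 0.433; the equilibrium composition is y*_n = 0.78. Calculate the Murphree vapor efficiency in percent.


Murphree vapor efficiency: EMV = (y_n - y_(n-1)) / (y*_n - y_(n-1)) * 100
EMV = (0.626 - 0.433) / (0.78 - 0.433) * 100 = 0.193 / 0.347 * 100 = 55.62

55.62 %


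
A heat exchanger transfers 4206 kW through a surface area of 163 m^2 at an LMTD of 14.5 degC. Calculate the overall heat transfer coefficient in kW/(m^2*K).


From Q = U*A*LMTD, U = Q / (A * LMTD)
U = 4206 / (163 * 14.5) = 4206 / 2363.5 = 1.780

1.780 kW/(m^2*K)


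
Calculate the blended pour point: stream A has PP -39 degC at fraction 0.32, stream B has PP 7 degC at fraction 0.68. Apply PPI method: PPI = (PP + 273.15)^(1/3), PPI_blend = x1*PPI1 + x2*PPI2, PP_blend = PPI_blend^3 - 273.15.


PPI_1 = (-39 + 273.15)^(1/3) = 6.163557
PPI_2 = (7 + 273.15)^(1/3) = 6.543301
PPI_blend = 0.32 * 6.163557 + 0.68 * 6.543301 = 6.421783
PP_blend = 6.421783^3 - 273.15 = 264.8298 - 273.15 = -8.32

-8.32 degC


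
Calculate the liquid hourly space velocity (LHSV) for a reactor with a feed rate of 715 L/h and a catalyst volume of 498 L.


LHSV = volumetric feed rate / catalyst volume
= 715 L/h / 498 L
= 1.436 h^-1

1.436 h^-1


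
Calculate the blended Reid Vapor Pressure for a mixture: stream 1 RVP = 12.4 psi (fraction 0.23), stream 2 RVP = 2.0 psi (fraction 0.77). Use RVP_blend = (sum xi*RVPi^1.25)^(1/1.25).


Chevron index: RVP_blend = (sum xi*RVPi^1.25)^(1/1.25)
RVP^1.25 terms: 0.23 * 12.4^1.25 + 0.77 * 2.0^1.25 = 7.18324
RVP_blend = 7.18324^(1/1.25) = 4.842

4.842 psi


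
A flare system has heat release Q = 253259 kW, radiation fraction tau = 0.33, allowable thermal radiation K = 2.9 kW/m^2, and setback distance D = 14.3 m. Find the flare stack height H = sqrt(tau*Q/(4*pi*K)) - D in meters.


tau*Q/(4*pi*K) = 0.33 * 253259 / (4 * pi * 2.9) = 2293.35
sqrt(2293.35) = 47.8889
H = 47.8889 - 14.3 = 33.59

33.59 m


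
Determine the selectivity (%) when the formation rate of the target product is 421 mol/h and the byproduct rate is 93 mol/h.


Selectivity = desired / (desired + undesired) * 100
Total products = 421 + 93 = 514 mol/h
S = 421 / 514 * 100
= 0.8191 * 100
= 81.91 %

81.91 %


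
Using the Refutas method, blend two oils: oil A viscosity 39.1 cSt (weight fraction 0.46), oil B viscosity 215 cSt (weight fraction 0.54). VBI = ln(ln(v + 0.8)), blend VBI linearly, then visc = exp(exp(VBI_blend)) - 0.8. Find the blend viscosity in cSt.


Refutas method: VBN_i = 14.534*ln(ln(visc_i + 0.8)) + 10.975, blended linearly by mass fraction; since VBN is linear in VBI_i = ln(ln(visc_i + 0.8)) and the fractions sum to 1, blend VBI directly: visc = exp(exp(VBI_blend)) - 0.8
VBI_1 = ln(ln(39.1 + 0.8)) = 1.30464
VBI_2 = ln(ln(215 + 0.8)) = 1.68164
VBI_blend = 0.46 * 1.30464 + 0.54 * 1.68164 = 1.50822
visc_blend = exp(exp(1.50822)) - 0.8 = 90.91

90.91 cSt


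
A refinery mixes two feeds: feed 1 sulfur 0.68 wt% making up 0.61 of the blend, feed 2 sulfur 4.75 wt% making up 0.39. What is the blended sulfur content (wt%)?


Linear sulfur blending: S_blend = x1*S1 + x2*S2
Contribution 1: 0.61 * 0.68 = 0.4148 wt%
Contribution 2: 0.39 * 4.75 = 1.8525 wt%
S_blend = 0.4148 + 1.8525 = 2.2673

2.2673 wt%


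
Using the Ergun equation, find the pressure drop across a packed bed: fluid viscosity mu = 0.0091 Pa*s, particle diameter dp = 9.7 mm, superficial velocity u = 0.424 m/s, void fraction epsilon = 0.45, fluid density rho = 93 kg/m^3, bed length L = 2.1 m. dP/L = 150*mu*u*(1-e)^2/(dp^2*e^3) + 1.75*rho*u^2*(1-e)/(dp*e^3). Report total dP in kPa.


dp = 9.7 mm = 0.0097 m
Viscous term = 150*0.0091*0.424*(1-0.45)^2 / (0.0097^2*0.45^3) = 20419.4
Inertial term = 1.75*93*0.424^2*(1-0.45) / (0.0097*0.45^3) = 18205.6
dP/L = 20419.4 + 18205.6 = 38625 Pa/m
dP = 38625 * 2.1 / 1000 = 81.11 kPa

81.11 kPa


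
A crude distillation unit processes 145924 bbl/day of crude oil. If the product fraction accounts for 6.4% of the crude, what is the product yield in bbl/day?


Crude throughput = 145924 bbl/day
Fraction yield = 6.4%
yield = throughput * fraction / 100
yield = 145924 * 6.4 / 100 = 9339.136

9339.136 bbl/day


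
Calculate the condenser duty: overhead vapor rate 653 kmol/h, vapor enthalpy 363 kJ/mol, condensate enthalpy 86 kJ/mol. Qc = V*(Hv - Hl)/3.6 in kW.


Qc = 653 * (363 - 86) / 3.6 = 653 * 277 / 3.6 = 50240

50240 kW


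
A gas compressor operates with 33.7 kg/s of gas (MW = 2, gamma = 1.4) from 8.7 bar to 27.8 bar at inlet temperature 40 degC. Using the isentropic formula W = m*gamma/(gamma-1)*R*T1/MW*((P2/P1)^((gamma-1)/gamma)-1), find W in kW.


Isentropic work: W = m*(gamma/(gamma-1))*(R*T1/MW)*((P2/P1)^((gamma-1)/gamma) - 1)
T1 = 40 + 273.15 = 313.15 K
Pressure ratio = 27.8 / 8.7 = 3.1954
Exponent = (1.4 - 1)/1.4 = 0.285714
(P2/P1)^exp - 1 = 3.1954^0.285714 - 1 = 0.393638
W = 33.7 * 1.4 / 0.4 * 8.314 * 313.15 / 2 * 0.393638 = 60440

60440 kW
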